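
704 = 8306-7602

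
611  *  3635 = 2220985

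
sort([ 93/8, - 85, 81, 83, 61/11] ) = [ - 85,  61/11, 93/8, 81,83 ]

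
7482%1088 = 954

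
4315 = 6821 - 2506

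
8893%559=508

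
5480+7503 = 12983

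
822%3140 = 822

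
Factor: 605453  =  593^1*1021^1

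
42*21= 882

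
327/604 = 327/604  =  0.54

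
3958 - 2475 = 1483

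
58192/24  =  7274/3 = 2424.67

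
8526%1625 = 401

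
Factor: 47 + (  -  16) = 31^1 = 31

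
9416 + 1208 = 10624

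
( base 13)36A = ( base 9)731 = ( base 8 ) 1123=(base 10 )595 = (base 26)MN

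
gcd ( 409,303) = 1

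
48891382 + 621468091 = 670359473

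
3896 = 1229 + 2667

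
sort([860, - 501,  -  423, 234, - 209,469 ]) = [  -  501, - 423, - 209,  234,469 , 860 ] 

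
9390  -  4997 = 4393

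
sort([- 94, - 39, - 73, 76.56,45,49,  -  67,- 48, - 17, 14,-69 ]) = [  -  94, - 73, - 69, - 67, - 48, - 39, - 17 , 14, 45, 49,76.56]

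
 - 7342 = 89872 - 97214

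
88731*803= 71250993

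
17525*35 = 613375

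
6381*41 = 261621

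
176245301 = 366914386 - 190669085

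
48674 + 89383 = 138057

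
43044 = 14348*3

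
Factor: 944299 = 17^1 * 55547^1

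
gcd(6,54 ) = 6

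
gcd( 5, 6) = 1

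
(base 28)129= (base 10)849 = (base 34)OX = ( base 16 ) 351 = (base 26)16H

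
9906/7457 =9906/7457= 1.33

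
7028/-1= - 7028 + 0/1 =-7028.00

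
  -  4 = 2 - 6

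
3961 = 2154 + 1807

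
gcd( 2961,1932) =21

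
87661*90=7889490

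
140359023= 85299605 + 55059418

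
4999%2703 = 2296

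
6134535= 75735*81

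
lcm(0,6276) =0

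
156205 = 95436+60769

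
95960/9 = 95960/9 = 10662.22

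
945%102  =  27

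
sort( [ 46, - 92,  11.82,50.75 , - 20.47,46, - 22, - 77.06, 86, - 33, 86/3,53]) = [ - 92, - 77.06, - 33,- 22, - 20.47,11.82, 86/3, 46 , 46,50.75,  53, 86]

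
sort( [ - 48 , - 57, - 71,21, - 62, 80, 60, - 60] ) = [ - 71, - 62,  -  60, - 57, - 48,21, 60,80 ]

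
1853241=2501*741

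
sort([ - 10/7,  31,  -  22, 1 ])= [-22, - 10/7,1,31 ] 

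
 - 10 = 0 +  - 10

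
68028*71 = 4829988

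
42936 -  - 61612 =104548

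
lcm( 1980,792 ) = 3960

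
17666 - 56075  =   - 38409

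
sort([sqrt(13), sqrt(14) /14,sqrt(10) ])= [sqrt(14 )/14 , sqrt (10 ) , sqrt(13)] 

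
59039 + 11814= 70853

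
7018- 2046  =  4972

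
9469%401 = 246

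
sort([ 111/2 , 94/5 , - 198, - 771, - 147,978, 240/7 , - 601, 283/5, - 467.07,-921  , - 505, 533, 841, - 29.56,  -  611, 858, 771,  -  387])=[ - 921,-771, - 611, - 601 , -505 ,  -  467.07,-387, - 198,  -  147,-29.56, 94/5, 240/7,111/2,  283/5, 533, 771,841, 858, 978]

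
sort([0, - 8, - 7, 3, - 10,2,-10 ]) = [ - 10, - 10, - 8, - 7, 0,2, 3 ]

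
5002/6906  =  2501/3453 =0.72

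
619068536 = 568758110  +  50310426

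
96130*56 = 5383280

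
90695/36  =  2519 + 11/36 = 2519.31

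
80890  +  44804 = 125694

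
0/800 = 0 = 0.00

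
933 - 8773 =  - 7840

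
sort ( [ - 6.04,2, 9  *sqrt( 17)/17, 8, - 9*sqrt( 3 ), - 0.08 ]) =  [ - 9 * sqrt( 3 ),  -  6.04,-0.08, 2,9*sqrt(17 )/17, 8]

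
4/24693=4/24693 = 0.00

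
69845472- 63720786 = 6124686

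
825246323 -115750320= 709496003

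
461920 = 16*28870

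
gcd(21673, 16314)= 1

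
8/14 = 4/7 = 0.57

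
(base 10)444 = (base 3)121110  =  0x1bc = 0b110111100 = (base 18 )16c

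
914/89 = 914/89 = 10.27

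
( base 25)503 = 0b110000111000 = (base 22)6A4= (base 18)9be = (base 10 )3128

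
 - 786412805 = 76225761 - 862638566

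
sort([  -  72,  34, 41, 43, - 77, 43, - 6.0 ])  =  [ - 77, - 72, - 6.0, 34, 41, 43,  43]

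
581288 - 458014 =123274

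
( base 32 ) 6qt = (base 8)15535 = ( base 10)7005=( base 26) A9B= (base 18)13b3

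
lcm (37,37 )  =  37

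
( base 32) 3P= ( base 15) 81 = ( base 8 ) 171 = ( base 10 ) 121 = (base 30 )41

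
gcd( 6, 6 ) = 6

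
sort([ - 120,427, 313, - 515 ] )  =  [ - 515,-120,313,427]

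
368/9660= 4/105 = 0.04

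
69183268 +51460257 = 120643525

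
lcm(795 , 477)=2385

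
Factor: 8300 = 2^2*5^2 * 83^1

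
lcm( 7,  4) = 28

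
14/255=14/255=0.05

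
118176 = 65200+52976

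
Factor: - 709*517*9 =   -  3^2 * 11^1*47^1*709^1 = - 3298977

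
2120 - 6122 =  - 4002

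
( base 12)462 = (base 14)346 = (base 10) 650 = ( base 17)244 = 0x28a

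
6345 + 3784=10129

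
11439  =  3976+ 7463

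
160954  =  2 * 80477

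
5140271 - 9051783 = -3911512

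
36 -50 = -14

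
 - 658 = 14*(- 47)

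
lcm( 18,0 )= 0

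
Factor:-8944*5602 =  - 50104288 = -2^5 * 13^1*43^1*2801^1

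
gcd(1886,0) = 1886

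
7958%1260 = 398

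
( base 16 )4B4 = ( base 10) 1204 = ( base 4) 102310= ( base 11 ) 9A5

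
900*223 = 200700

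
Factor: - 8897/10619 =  -31^1 *37^(-1) = - 31/37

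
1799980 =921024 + 878956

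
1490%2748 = 1490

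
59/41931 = 59/41931 = 0.00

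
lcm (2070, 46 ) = 2070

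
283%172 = 111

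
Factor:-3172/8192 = -793/2048 = -  2^(- 11 ) * 13^1*61^1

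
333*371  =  123543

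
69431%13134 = 3761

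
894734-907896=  - 13162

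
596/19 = 31  +  7/19  =  31.37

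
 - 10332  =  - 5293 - 5039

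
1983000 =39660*50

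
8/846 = 4/423 = 0.01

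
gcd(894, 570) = 6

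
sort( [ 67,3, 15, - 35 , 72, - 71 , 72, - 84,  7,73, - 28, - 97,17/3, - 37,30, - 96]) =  [ - 97, - 96, - 84, - 71,-37,-35 , - 28,3,17/3 , 7,15,30,67,72,72,73] 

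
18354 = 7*2622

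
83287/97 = 83287/97 = 858.63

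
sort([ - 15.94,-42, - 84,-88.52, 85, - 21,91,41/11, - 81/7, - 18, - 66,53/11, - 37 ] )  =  [ - 88.52,-84,- 66, - 42, - 37, - 21, - 18,-15.94, - 81/7,41/11,53/11,85,91 ] 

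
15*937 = 14055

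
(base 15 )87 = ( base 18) 71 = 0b1111111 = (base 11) 106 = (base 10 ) 127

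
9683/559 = 9683/559= 17.32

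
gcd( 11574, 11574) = 11574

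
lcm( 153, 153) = 153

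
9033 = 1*9033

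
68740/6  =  11456 + 2/3  =  11456.67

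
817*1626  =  1328442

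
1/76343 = 1/76343 = 0.00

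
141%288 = 141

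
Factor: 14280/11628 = 2^1*3^ (-1 )*5^1 * 7^1*19^( - 1 ) = 70/57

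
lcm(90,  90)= 90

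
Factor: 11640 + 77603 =7^1*11^1*19^1*61^1=89243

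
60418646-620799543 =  - 560380897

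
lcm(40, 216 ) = 1080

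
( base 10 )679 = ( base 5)10204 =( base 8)1247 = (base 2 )1010100111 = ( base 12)487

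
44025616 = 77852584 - 33826968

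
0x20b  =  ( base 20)163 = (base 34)FD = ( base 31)gr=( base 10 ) 523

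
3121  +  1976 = 5097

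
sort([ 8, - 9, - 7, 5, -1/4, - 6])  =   [ - 9, - 7, - 6,-1/4, 5,  8] 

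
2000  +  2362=4362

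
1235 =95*13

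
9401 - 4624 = 4777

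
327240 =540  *606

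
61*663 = 40443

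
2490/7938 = 415/1323 = 0.31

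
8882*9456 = 83988192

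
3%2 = 1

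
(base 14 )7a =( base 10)108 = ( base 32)3c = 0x6C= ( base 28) 3o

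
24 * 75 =1800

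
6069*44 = 267036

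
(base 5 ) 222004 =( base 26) bc6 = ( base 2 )1111001001010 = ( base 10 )7754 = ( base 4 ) 1321022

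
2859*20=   57180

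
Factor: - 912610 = - 2^1 * 5^1*263^1*347^1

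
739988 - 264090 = 475898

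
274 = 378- 104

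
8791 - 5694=3097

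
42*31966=1342572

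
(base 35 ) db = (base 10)466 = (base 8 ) 722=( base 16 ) 1d2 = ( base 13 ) 29B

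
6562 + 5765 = 12327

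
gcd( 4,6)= 2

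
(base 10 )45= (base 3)1200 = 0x2D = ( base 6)113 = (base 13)36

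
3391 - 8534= - 5143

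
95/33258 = 95/33258 = 0.00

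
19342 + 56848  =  76190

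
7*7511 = 52577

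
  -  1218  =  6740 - 7958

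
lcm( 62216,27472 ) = 2115344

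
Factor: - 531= - 3^2 * 59^1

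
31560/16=1972 + 1/2 = 1972.50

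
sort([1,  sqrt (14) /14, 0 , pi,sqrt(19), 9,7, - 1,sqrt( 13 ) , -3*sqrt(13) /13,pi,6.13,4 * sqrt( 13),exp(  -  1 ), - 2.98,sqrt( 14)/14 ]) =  [ - 2.98, - 1,-3*sqrt(13 ) /13,0,  sqrt( 14) /14,sqrt(  14) /14,exp(-1),1,pi, pi, sqrt( 13 ),  sqrt(19 ),  6.13,7 , 9,4 * sqrt(13)]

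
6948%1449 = 1152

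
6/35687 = 6/35687 = 0.00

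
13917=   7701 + 6216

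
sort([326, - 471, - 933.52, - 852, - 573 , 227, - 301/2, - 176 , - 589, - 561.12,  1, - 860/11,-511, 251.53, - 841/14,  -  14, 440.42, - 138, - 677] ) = [ - 933.52, - 852,  -  677, - 589, - 573,-561.12,-511,- 471,- 176,-301/2, - 138, - 860/11, - 841/14, -14, 1 , 227,251.53, 326, 440.42]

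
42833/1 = 42833 = 42833.00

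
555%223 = 109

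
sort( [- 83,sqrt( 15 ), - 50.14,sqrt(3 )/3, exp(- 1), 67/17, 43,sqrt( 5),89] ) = [-83,-50.14,  exp( - 1 )  ,  sqrt( 3) /3,  sqrt(5),sqrt( 15),67/17,43,  89] 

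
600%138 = 48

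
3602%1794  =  14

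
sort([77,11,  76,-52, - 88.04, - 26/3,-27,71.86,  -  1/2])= [ - 88.04, - 52, - 27, - 26/3, - 1/2, 11,71.86,76,77 ] 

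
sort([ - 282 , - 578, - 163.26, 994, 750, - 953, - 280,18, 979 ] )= [ - 953, - 578, - 282 , - 280, - 163.26,18,  750 , 979,994] 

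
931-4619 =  - 3688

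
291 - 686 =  - 395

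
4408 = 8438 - 4030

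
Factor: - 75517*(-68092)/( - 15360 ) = - 2^ ( - 8) * 3^( - 1)*5^( - 1) * 13^1 * 29^1*37^1* 157^1*587^1 =- 1285525891/3840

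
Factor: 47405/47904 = 2^( - 5)*3^( - 1) * 5^1*19^1 = 95/96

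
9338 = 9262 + 76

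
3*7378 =22134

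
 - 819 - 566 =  - 1385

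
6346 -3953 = 2393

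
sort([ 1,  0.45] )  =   [0.45, 1 ] 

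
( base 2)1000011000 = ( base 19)194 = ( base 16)218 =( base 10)536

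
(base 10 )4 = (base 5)4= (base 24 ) 4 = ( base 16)4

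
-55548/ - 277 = 55548/277 = 200.53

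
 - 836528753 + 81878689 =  - 754650064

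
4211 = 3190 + 1021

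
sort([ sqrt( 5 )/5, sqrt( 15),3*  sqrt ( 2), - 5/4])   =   [ - 5/4,sqrt(5 ) /5,  sqrt(15),3*sqrt(2)]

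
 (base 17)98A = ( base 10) 2747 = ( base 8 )5273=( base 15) C32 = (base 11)2078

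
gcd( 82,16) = 2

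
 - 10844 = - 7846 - 2998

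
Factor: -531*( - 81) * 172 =7397892 = 2^2*3^6*43^1*59^1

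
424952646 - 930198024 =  -505245378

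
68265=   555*123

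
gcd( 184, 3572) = 4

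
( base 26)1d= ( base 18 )23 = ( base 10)39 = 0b100111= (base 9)43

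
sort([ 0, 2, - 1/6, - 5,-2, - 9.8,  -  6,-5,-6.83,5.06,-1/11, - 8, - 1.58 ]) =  [ - 9.8, - 8, - 6.83, - 6, - 5,  -  5,-2, - 1.58 ,-1/6, - 1/11,  0,2,5.06]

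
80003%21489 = 15536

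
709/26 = 27 + 7/26 =27.27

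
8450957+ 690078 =9141035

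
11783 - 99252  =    -  87469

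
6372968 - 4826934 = 1546034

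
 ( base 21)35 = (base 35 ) 1x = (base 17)40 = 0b1000100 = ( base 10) 68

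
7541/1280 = 5 + 1141/1280 = 5.89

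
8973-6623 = 2350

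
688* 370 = 254560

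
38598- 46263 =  - 7665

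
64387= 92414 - 28027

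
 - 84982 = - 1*84982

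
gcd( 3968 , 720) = 16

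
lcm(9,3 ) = 9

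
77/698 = 77/698 = 0.11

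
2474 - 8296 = - 5822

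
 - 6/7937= - 1+7931/7937 = -0.00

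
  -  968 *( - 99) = 95832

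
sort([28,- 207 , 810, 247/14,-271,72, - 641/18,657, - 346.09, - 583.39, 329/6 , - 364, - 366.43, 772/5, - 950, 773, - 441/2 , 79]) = [ - 950, - 583.39,-366.43,-364, - 346.09, - 271, - 441/2, - 207, - 641/18,  247/14, 28,329/6, 72, 79,772/5, 657, 773, 810 ]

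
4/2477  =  4/2477 = 0.00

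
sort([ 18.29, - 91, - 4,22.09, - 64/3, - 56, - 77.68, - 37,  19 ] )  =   [ - 91 , - 77.68, - 56, - 37 , -64/3,-4,18.29, 19, 22.09 ] 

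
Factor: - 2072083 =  - 13^1 * 19^1*8389^1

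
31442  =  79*398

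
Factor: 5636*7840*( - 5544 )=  - 2^10 *3^2*5^1*7^3*11^1 * 1409^1 = - 244968514560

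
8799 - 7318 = 1481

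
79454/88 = 902 + 39/44  =  902.89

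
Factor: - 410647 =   -  19^1 * 21613^1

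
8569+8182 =16751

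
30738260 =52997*580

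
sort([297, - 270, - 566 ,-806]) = [ - 806, - 566, - 270 , 297] 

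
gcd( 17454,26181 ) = 8727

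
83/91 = 83/91 = 0.91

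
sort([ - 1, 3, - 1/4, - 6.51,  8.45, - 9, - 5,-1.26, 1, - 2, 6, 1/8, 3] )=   [- 9 ,-6.51, - 5, - 2, - 1.26, - 1,- 1/4,1/8, 1, 3,3, 6,8.45] 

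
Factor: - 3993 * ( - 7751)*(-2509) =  - 3^1 * 11^3*13^1*23^1*193^1*337^1 = -77652905187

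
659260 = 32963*20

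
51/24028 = 51/24028 = 0.00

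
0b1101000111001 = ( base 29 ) 7SE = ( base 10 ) 6713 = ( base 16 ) 1a39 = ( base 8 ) 15071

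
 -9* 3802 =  - 34218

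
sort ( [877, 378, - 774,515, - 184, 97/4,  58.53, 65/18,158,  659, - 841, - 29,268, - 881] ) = [ - 881, - 841, - 774, - 184, - 29, 65/18, 97/4, 58.53, 158, 268, 378,515, 659, 877] 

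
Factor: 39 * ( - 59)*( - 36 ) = 2^2*3^3 * 13^1* 59^1=82836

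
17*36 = 612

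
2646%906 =834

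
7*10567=73969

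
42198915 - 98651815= - 56452900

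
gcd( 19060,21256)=4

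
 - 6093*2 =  - 12186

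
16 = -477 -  - 493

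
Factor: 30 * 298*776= 6937440 = 2^5 * 3^1*5^1  *  97^1*149^1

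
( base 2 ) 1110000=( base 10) 112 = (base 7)220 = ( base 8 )160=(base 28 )40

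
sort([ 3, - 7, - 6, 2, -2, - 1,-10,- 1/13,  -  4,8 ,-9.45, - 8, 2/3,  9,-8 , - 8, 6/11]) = [ - 10, - 9.45 , -8, - 8,-8 , - 7,- 6, - 4, - 2, - 1, - 1/13, 6/11,2/3, 2, 3, 8,9 ]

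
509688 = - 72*(-7079)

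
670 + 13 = 683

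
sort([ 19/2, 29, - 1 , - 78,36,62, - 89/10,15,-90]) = [ - 90, - 78, - 89/10, - 1,19/2,15 , 29,36,62] 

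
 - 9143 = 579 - 9722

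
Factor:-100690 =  - 2^1*5^1*10069^1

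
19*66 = 1254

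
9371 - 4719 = 4652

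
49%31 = 18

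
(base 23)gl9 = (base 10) 8956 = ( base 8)21374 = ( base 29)AIO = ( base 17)1DGE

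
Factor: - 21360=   -  2^4*3^1*5^1*89^1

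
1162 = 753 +409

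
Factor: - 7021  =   - 7^1*17^1*59^1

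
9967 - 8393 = 1574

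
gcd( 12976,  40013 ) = 1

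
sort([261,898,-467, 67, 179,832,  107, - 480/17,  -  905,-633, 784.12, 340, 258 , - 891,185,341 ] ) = [ -905,-891, - 633, - 467,  -  480/17, 67,107,179,185, 258,261,340,341, 784.12,832,898] 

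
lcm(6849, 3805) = 34245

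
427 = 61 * 7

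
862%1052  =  862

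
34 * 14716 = 500344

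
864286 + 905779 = 1770065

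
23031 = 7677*3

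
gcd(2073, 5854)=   1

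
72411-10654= 61757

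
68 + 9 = 77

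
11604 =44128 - 32524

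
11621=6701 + 4920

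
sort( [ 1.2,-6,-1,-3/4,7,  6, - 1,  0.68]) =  [  -  6, - 1,-1 , - 3/4,0.68,  1.2 , 6 , 7 ] 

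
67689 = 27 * 2507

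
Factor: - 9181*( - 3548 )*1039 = 33844581332 = 2^2*887^1*1039^1*9181^1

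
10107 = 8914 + 1193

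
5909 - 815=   5094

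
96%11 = 8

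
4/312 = 1/78  =  0.01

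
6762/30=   225  +  2/5 = 225.40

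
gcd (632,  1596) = 4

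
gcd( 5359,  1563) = 1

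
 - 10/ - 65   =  2/13 = 0.15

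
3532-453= 3079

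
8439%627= 288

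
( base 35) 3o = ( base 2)10000001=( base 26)4P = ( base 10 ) 129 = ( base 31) 45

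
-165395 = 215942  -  381337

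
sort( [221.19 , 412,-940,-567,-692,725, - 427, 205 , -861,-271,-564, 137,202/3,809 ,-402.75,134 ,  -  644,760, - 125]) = [-940, - 861, - 692,-644,-567, - 564,-427, - 402.75, - 271, - 125,202/3, 134 , 137, 205,221.19,412,725,760, 809 ] 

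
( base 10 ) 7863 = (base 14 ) 2c19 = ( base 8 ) 17267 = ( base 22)G59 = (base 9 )11706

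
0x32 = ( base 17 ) 2G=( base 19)2c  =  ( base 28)1m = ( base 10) 50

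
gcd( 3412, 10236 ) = 3412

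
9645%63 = 6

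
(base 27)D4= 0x163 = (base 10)355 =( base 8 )543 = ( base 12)257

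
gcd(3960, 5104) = 88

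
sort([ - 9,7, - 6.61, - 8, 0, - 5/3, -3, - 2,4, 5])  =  [ - 9 , - 8 , - 6.61, - 3, - 2,- 5/3,0, 4, 5, 7]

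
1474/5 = 1474/5 = 294.80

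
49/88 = 49/88 = 0.56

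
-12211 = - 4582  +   - 7629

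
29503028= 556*53063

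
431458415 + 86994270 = 518452685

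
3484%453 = 313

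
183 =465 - 282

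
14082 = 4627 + 9455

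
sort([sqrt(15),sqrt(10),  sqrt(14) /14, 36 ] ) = [ sqrt(14) /14, sqrt(10), sqrt ( 15), 36]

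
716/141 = 716/141 =5.08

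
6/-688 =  - 3/344= - 0.01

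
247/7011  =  13/369 = 0.04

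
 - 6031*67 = -404077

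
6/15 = 2/5 = 0.40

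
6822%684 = 666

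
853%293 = 267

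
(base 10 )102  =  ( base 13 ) 7b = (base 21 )4I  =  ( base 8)146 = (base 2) 1100110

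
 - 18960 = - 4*4740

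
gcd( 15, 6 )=3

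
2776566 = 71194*39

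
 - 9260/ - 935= 1852/187 = 9.90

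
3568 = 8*446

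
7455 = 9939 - 2484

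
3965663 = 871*4553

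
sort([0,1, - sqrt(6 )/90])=[ - sqrt(6 )/90, 0, 1] 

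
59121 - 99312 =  - 40191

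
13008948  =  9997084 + 3011864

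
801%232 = 105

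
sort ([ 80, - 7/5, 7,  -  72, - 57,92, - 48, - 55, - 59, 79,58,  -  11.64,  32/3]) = [ - 72, - 59,  -  57, - 55 , - 48, - 11.64, -7/5,  7,32/3,  58,79,80,92]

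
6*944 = 5664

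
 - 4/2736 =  - 1/684  =  - 0.00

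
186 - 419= - 233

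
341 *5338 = 1820258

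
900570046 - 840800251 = 59769795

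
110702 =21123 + 89579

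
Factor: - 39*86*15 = -2^1 * 3^2 * 5^1*13^1*43^1 = - 50310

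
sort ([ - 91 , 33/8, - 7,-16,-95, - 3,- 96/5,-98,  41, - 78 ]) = [-98,-95, - 91, - 78, - 96/5, - 16,  -  7, - 3,33/8, 41] 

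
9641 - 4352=5289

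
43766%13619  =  2909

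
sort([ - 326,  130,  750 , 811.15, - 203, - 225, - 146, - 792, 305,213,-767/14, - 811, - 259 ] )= [ - 811, - 792 ,- 326, - 259,-225,-203, - 146, - 767/14,130, 213, 305, 750, 811.15 ]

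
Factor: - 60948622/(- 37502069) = 2^1*7^1*11^( - 1 )*53^1*82141^1*3409279^ ( -1) 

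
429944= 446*964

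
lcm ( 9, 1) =9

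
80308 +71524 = 151832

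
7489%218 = 77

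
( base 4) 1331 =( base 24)55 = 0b1111101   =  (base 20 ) 65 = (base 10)125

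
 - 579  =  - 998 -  - 419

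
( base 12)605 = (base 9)1165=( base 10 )869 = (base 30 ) ST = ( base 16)365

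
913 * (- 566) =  - 516758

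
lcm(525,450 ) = 3150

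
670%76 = 62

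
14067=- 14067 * ( -1)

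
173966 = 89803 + 84163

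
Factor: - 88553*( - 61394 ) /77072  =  2^( - 3) * 17^1 * 4817^(-1 ) * 5209^1*30697^1 = 2718311441/38536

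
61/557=61/557 =0.11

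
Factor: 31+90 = 11^2 = 121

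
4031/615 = 4031/615= 6.55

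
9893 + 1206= 11099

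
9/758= 9/758 = 0.01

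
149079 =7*21297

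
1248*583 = 727584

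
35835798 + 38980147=74815945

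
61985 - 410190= -348205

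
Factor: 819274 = 2^1 * 53^1*59^1*131^1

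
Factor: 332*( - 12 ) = -2^4*3^1 * 83^1 = - 3984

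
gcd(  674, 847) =1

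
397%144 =109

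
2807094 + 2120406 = 4927500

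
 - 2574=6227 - 8801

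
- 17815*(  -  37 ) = 659155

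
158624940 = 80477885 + 78147055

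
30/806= 15/403 =0.04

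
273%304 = 273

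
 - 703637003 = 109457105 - 813094108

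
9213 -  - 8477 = 17690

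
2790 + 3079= 5869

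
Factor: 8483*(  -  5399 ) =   -  45799717 = -17^1*499^1 * 5399^1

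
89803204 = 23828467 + 65974737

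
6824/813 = 8 + 320/813 = 8.39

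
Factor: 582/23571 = 2/81 = 2^1*3^( - 4 ) 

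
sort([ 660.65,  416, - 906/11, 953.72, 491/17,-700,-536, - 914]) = [-914,-700, - 536,-906/11,  491/17,416,660.65 , 953.72] 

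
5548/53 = 104 + 36/53= 104.68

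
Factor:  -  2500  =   - 2^2 *5^4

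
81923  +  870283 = 952206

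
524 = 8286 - 7762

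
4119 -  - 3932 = 8051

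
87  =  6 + 81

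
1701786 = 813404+888382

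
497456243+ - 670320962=  -  172864719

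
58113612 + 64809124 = 122922736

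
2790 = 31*90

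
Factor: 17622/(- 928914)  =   -2937/154819 = - 3^1*7^ ( - 1)*11^1 *17^( - 1) * 89^1*1301^( - 1 ) 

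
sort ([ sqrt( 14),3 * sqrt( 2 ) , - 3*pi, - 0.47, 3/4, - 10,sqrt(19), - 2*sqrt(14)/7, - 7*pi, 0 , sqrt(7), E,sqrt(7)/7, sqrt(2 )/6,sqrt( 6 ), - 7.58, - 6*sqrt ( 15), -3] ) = [-6*sqrt(15 ), - 7*pi, - 10, - 3 * pi,-7.58, - 3, - 2*sqrt(14 )/7, - 0.47, 0, sqrt ( 2 )/6, sqrt(7 )/7,3/4, sqrt(6),sqrt( 7 ), E,sqrt( 14 ), 3*sqrt( 2 ),sqrt( 19 )] 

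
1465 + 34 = 1499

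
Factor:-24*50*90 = -2^5*3^3*5^3=-  108000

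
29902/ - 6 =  - 14951/3 = -  4983.67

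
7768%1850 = 368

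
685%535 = 150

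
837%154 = 67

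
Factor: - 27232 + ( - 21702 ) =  - 2^1*43^1* 569^1 =-48934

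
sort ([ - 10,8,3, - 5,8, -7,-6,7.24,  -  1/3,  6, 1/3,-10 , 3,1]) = [ - 10,-10,-7, - 6, - 5,-1/3 , 1/3, 1,  3, 3,6,7.24,8,8 ] 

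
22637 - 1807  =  20830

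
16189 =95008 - 78819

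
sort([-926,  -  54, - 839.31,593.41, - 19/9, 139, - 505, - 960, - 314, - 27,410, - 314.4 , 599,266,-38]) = [  -  960, - 926 , - 839.31, - 505 , - 314.4, - 314, - 54 , - 38, - 27, - 19/9,139,266 , 410,593.41,599 ]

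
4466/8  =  558 + 1/4 = 558.25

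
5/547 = 5/547 = 0.01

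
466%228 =10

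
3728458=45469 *82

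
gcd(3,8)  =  1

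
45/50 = 9/10 = 0.90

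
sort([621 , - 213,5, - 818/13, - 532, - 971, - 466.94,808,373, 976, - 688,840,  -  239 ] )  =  [ - 971 ,  -  688, - 532, - 466.94, - 239 , - 213 ,-818/13, 5, 373, 621, 808, 840, 976 ]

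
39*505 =19695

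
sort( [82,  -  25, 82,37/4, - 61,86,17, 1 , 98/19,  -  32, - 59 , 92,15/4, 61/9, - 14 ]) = [ - 61, - 59,-32, - 25, - 14,1,15/4,  98/19,61/9,37/4,17, 82, 82,86, 92] 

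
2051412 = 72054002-70002590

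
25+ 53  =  78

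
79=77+2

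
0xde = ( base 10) 222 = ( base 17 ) D1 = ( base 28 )7Q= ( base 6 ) 1010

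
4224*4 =16896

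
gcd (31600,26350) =50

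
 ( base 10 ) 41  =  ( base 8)51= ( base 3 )1112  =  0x29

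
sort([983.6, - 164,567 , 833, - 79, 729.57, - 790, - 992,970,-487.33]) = [  -  992, - 790,-487.33, - 164,-79,567,  729.57,  833,970,983.6] 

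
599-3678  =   - 3079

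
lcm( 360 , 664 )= 29880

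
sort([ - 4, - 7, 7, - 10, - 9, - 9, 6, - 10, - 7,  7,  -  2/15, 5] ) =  [ - 10, - 10, - 9, - 9  ,-7, - 7, - 4,-2/15, 5,6, 7,7] 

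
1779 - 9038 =-7259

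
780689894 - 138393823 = 642296071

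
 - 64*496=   -  31744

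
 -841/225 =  - 841/225 = - 3.74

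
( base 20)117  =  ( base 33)cv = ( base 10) 427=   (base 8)653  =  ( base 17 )182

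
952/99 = 952/99 = 9.62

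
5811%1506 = 1293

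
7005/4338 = 2335/1446 = 1.61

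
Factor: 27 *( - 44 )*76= - 90288 = - 2^4*  3^3*11^1 * 19^1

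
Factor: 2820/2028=5^1*13^( - 2)*47^1=235/169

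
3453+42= 3495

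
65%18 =11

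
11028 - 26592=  - 15564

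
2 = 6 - 4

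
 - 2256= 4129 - 6385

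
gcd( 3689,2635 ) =527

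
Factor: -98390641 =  - 73^1*1347817^1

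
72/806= 36/403 = 0.09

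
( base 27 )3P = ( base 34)34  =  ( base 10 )106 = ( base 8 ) 152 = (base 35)31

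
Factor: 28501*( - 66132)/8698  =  -2^1*3^2  *11^2 *167^1*2591^1*4349^( - 1)= - 942414066/4349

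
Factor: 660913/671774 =2^( - 1) * 11^1*59^( - 1) * 5693^( - 1 ) *60083^1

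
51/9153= 17/3051 =0.01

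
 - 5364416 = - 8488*632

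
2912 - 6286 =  - 3374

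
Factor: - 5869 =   -  5869^1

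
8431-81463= - 73032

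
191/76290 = 191/76290 = 0.00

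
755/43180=151/8636 = 0.02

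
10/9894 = 5/4947 = 0.00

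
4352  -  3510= 842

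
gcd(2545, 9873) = 1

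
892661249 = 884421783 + 8239466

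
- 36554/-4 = 18277/2 = 9138.50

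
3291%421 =344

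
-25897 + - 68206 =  - 94103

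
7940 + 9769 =17709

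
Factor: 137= 137^1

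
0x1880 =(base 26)976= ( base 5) 200042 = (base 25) a0m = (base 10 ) 6272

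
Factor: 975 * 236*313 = 72021300 = 2^2*3^1*5^2*13^1 * 59^1*313^1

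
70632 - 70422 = 210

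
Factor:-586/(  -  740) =2^(  -  1) * 5^( -1)*37^(-1 ) * 293^1 = 293/370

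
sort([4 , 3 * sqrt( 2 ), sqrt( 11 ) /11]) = [ sqrt(11)/11 , 4,3 * sqrt( 2 )]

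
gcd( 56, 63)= 7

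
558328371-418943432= 139384939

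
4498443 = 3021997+1476446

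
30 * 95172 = 2855160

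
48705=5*9741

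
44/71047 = 44/71047=0.00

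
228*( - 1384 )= - 315552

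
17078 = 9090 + 7988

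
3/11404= 3/11404 = 0.00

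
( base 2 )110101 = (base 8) 65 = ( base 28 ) 1p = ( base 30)1N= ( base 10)53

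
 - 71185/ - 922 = 77 + 191/922= 77.21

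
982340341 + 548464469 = 1530804810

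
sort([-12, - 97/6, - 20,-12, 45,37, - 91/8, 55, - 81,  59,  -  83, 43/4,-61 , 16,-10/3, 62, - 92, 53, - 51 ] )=[ - 92,  -  83, - 81 , - 61, - 51, - 20, - 97/6, - 12, - 12,  -  91/8,- 10/3,43/4, 16, 37, 45,53, 55,59, 62] 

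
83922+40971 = 124893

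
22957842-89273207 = -66315365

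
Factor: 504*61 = 2^3*3^2*7^1*61^1 =30744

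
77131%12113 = 4453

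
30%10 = 0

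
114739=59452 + 55287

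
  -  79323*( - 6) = 475938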